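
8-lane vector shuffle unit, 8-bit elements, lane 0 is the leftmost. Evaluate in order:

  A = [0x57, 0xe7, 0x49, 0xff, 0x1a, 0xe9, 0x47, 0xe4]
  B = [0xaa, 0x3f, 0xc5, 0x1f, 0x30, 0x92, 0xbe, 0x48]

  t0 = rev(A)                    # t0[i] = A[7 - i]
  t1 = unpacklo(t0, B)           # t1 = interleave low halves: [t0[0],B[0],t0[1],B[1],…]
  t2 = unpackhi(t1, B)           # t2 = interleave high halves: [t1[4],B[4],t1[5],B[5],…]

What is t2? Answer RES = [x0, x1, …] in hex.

RES = [0xe9, 0x30, 0xc5, 0x92, 0x1a, 0xbe, 0x1f, 0x48]

t0 = [0xe4, 0x47, 0xe9, 0x1a, 0xff, 0x49, 0xe7, 0x57]
t1 = [0xe4, 0xaa, 0x47, 0x3f, 0xe9, 0xc5, 0x1a, 0x1f]
t2 = [0xe9, 0x30, 0xc5, 0x92, 0x1a, 0xbe, 0x1f, 0x48]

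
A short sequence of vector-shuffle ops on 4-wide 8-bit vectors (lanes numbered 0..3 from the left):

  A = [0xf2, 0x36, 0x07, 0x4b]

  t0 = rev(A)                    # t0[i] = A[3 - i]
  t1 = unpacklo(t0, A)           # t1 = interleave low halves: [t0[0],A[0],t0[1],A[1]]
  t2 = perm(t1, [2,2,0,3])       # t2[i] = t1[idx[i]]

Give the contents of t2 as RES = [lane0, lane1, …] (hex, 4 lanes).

  t0: 4b 07 36 f2
  t1: 4b f2 07 36
  t2: 07 07 4b 36

RES = [ 0x07  0x07  0x4b  0x36 ]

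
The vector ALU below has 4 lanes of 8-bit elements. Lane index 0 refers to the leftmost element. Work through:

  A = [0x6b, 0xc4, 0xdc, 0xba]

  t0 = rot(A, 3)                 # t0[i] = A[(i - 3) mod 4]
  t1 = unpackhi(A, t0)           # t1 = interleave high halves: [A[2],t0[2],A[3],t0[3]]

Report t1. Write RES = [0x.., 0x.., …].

t0 = [0xc4, 0xdc, 0xba, 0x6b]
t1 = [0xdc, 0xba, 0xba, 0x6b]

RES = [ 0xdc  0xba  0xba  0x6b ]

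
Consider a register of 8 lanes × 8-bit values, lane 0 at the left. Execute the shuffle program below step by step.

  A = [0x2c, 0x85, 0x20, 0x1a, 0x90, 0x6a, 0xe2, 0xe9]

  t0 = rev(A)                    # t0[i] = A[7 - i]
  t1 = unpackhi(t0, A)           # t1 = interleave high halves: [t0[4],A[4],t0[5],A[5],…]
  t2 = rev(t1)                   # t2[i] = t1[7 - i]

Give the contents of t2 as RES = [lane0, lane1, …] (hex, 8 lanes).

  t0: e9 e2 6a 90 1a 20 85 2c
  t1: 1a 90 20 6a 85 e2 2c e9
  t2: e9 2c e2 85 6a 20 90 1a

RES = [ 0xe9  0x2c  0xe2  0x85  0x6a  0x20  0x90  0x1a ]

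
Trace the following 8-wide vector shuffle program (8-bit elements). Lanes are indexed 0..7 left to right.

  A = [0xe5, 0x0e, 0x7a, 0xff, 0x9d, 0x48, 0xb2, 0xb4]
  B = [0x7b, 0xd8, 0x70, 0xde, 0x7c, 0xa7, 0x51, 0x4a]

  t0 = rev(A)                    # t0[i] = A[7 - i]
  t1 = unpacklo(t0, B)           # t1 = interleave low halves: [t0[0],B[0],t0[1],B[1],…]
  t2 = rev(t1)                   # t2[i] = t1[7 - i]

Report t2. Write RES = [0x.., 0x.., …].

RES = [0xde, 0x9d, 0x70, 0x48, 0xd8, 0xb2, 0x7b, 0xb4]

t0 = [0xb4, 0xb2, 0x48, 0x9d, 0xff, 0x7a, 0x0e, 0xe5]
t1 = [0xb4, 0x7b, 0xb2, 0xd8, 0x48, 0x70, 0x9d, 0xde]
t2 = [0xde, 0x9d, 0x70, 0x48, 0xd8, 0xb2, 0x7b, 0xb4]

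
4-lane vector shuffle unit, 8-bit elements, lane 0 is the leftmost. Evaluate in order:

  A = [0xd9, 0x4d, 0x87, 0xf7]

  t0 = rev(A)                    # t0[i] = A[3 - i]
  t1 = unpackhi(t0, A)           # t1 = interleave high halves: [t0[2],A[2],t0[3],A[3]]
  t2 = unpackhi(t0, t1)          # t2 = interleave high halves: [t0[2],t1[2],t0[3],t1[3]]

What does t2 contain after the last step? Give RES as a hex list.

RES = [ 0x4d  0xd9  0xd9  0xf7 ]

→ t0 |f7|87|4d|d9|
→ t1 |4d|87|d9|f7|
→ t2 |4d|d9|d9|f7|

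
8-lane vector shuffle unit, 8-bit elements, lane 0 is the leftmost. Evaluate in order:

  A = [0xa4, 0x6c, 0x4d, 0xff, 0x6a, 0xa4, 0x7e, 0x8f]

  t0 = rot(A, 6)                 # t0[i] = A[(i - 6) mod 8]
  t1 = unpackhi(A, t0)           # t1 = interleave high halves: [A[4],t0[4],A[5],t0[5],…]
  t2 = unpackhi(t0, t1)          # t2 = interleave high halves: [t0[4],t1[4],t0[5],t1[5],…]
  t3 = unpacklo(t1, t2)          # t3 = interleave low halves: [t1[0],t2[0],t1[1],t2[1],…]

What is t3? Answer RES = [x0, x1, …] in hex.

  t0: 4d ff 6a a4 7e 8f a4 6c
  t1: 6a 7e a4 8f 7e a4 8f 6c
  t2: 7e 7e 8f a4 a4 8f 6c 6c
  t3: 6a 7e 7e 7e a4 8f 8f a4

RES = [0x6a, 0x7e, 0x7e, 0x7e, 0xa4, 0x8f, 0x8f, 0xa4]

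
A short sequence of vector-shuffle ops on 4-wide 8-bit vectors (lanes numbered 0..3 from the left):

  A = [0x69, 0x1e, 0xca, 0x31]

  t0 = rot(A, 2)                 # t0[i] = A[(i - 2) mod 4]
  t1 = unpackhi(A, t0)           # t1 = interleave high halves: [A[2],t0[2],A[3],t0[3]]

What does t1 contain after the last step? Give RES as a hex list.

→ t0 |ca|31|69|1e|
→ t1 |ca|69|31|1e|

RES = [ 0xca  0x69  0x31  0x1e ]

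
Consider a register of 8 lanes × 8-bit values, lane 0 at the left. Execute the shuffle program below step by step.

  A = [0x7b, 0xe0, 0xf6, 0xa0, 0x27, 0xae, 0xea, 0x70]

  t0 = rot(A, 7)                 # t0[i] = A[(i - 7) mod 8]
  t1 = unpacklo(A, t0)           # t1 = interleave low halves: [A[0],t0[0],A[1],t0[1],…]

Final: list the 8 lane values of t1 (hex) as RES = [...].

t0 = [0xe0, 0xf6, 0xa0, 0x27, 0xae, 0xea, 0x70, 0x7b]
t1 = [0x7b, 0xe0, 0xe0, 0xf6, 0xf6, 0xa0, 0xa0, 0x27]

RES = [ 0x7b  0xe0  0xe0  0xf6  0xf6  0xa0  0xa0  0x27 ]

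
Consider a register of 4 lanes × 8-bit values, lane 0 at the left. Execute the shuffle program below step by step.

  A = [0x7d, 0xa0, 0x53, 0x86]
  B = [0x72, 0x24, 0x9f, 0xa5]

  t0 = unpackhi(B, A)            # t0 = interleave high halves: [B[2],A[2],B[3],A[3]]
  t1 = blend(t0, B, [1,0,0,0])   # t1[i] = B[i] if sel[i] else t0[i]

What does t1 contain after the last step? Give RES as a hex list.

RES = [0x72, 0x53, 0xa5, 0x86]

  t0: 9f 53 a5 86
  t1: 72 53 a5 86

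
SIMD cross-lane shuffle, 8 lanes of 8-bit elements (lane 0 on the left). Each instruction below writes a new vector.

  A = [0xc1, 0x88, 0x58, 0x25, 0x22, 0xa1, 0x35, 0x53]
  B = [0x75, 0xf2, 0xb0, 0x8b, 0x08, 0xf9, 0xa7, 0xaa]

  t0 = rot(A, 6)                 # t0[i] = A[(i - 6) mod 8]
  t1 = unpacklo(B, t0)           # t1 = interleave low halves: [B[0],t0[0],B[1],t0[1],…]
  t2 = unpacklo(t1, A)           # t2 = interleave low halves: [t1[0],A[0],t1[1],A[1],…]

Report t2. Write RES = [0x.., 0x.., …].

RES = [0x75, 0xc1, 0x58, 0x88, 0xf2, 0x58, 0x25, 0x25]

→ t0 |58|25|22|a1|35|53|c1|88|
→ t1 |75|58|f2|25|b0|22|8b|a1|
→ t2 |75|c1|58|88|f2|58|25|25|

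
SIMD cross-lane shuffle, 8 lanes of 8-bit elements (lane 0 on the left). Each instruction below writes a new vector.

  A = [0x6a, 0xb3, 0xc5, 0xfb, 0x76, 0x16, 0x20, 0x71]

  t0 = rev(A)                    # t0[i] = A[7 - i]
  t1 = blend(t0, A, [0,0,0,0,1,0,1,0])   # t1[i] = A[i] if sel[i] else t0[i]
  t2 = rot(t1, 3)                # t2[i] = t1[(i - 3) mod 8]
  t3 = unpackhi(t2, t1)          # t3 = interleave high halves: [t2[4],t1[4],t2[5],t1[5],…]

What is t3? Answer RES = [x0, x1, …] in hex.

t0 = [0x71, 0x20, 0x16, 0x76, 0xfb, 0xc5, 0xb3, 0x6a]
t1 = [0x71, 0x20, 0x16, 0x76, 0x76, 0xc5, 0x20, 0x6a]
t2 = [0xc5, 0x20, 0x6a, 0x71, 0x20, 0x16, 0x76, 0x76]
t3 = [0x20, 0x76, 0x16, 0xc5, 0x76, 0x20, 0x76, 0x6a]

RES = [ 0x20  0x76  0x16  0xc5  0x76  0x20  0x76  0x6a ]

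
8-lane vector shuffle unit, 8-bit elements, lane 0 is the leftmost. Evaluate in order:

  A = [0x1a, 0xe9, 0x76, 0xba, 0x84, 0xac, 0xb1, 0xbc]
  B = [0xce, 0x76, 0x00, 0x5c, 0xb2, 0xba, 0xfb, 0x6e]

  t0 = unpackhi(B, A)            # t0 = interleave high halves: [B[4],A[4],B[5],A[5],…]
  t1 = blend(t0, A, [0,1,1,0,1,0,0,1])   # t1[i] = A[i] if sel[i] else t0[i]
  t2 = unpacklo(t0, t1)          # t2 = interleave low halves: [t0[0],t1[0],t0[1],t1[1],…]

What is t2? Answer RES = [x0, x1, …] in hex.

→ t0 |b2|84|ba|ac|fb|b1|6e|bc|
→ t1 |b2|e9|76|ac|84|b1|6e|bc|
→ t2 |b2|b2|84|e9|ba|76|ac|ac|

RES = [0xb2, 0xb2, 0x84, 0xe9, 0xba, 0x76, 0xac, 0xac]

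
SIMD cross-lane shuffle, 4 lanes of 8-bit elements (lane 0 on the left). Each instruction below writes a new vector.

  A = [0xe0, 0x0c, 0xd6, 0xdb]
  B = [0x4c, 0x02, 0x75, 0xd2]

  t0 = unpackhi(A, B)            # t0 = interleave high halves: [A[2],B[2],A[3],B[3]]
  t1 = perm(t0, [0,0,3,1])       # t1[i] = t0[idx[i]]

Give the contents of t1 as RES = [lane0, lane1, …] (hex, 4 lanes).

  t0: d6 75 db d2
  t1: d6 d6 d2 75

RES = [0xd6, 0xd6, 0xd2, 0x75]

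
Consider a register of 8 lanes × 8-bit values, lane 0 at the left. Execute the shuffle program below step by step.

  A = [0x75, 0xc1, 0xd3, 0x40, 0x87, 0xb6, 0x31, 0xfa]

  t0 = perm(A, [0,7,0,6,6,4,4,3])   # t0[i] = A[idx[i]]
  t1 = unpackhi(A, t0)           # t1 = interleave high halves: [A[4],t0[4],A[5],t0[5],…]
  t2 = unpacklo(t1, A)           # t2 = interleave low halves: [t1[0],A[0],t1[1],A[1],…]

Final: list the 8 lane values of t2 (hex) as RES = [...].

RES = [ 0x87  0x75  0x31  0xc1  0xb6  0xd3  0x87  0x40 ]

→ t0 |75|fa|75|31|31|87|87|40|
→ t1 |87|31|b6|87|31|87|fa|40|
→ t2 |87|75|31|c1|b6|d3|87|40|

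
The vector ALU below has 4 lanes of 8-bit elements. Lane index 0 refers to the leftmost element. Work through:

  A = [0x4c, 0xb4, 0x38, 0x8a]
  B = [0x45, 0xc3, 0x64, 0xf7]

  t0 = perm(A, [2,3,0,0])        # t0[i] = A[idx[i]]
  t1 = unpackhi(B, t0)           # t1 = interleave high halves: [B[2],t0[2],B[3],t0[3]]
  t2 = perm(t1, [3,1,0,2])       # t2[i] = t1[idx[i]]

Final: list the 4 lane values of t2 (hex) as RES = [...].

t0 = [0x38, 0x8a, 0x4c, 0x4c]
t1 = [0x64, 0x4c, 0xf7, 0x4c]
t2 = [0x4c, 0x4c, 0x64, 0xf7]

RES = [ 0x4c  0x4c  0x64  0xf7 ]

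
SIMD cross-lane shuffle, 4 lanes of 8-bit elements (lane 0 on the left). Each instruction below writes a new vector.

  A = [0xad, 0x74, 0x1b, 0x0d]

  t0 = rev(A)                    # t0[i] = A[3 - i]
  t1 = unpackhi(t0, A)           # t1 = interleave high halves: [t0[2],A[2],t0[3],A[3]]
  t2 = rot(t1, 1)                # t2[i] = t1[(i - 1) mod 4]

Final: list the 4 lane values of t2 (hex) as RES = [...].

RES = [ 0x0d  0x74  0x1b  0xad ]

→ t0 |0d|1b|74|ad|
→ t1 |74|1b|ad|0d|
→ t2 |0d|74|1b|ad|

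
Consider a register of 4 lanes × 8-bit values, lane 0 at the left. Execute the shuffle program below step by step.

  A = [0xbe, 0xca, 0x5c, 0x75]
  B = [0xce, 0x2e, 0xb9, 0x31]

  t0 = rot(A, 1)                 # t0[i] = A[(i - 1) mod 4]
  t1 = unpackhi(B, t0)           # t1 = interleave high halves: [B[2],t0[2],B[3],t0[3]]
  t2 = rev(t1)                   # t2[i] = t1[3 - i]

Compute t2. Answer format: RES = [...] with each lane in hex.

RES = [0x5c, 0x31, 0xca, 0xb9]

  t0: 75 be ca 5c
  t1: b9 ca 31 5c
  t2: 5c 31 ca b9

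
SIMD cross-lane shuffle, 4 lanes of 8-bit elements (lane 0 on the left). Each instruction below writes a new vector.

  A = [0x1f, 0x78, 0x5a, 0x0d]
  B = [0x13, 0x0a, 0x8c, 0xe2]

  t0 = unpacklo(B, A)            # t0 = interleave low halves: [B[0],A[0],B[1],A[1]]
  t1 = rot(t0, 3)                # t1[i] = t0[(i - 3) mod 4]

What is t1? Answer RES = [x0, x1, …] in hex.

→ t0 |13|1f|0a|78|
→ t1 |1f|0a|78|13|

RES = [0x1f, 0x0a, 0x78, 0x13]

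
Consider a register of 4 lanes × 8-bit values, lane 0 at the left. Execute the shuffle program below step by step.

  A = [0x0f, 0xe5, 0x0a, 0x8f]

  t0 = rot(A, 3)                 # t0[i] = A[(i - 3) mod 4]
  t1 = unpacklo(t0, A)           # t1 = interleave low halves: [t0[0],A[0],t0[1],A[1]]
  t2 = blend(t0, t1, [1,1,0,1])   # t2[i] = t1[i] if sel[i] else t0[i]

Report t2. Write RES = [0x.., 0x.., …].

→ t0 |e5|0a|8f|0f|
→ t1 |e5|0f|0a|e5|
→ t2 |e5|0f|8f|e5|

RES = [0xe5, 0x0f, 0x8f, 0xe5]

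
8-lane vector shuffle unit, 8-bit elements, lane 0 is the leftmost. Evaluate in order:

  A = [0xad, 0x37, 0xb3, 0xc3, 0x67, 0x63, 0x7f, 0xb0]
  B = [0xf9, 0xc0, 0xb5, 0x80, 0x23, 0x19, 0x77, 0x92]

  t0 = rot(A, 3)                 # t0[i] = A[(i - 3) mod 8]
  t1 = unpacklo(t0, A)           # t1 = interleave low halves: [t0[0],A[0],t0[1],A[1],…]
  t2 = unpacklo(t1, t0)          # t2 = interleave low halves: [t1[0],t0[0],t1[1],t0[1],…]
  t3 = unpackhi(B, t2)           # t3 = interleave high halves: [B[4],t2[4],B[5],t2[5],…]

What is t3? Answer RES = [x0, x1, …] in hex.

→ t0 |63|7f|b0|ad|37|b3|c3|67|
→ t1 |63|ad|7f|37|b0|b3|ad|c3|
→ t2 |63|63|ad|7f|7f|b0|37|ad|
→ t3 |23|7f|19|b0|77|37|92|ad|

RES = [0x23, 0x7f, 0x19, 0xb0, 0x77, 0x37, 0x92, 0xad]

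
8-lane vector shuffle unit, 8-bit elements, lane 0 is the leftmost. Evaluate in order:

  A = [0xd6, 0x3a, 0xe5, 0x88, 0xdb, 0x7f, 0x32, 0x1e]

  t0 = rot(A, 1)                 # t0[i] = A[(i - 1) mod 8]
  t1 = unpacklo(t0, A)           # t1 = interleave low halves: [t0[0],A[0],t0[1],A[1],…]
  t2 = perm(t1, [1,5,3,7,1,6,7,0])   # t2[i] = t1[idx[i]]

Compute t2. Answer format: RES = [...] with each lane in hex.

  t0: 1e d6 3a e5 88 db 7f 32
  t1: 1e d6 d6 3a 3a e5 e5 88
  t2: d6 e5 3a 88 d6 e5 88 1e

RES = [ 0xd6  0xe5  0x3a  0x88  0xd6  0xe5  0x88  0x1e ]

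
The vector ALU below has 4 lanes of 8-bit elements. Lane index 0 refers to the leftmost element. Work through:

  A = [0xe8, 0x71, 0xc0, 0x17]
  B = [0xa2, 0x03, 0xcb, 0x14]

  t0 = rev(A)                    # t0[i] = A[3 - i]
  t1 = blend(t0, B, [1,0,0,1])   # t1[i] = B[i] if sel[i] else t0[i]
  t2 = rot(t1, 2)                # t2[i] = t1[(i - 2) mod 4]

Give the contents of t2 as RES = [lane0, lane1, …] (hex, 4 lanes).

RES = [ 0x71  0x14  0xa2  0xc0 ]

t0 = [0x17, 0xc0, 0x71, 0xe8]
t1 = [0xa2, 0xc0, 0x71, 0x14]
t2 = [0x71, 0x14, 0xa2, 0xc0]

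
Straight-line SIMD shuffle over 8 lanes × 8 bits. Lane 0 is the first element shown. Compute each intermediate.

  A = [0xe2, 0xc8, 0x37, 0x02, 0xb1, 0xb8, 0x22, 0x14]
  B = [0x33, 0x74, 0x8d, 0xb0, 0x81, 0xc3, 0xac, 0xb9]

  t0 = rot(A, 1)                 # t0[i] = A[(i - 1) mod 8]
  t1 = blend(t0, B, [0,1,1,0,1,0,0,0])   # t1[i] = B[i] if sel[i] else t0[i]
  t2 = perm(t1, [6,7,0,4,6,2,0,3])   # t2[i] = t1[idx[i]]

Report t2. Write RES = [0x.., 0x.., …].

→ t0 |14|e2|c8|37|02|b1|b8|22|
→ t1 |14|74|8d|37|81|b1|b8|22|
→ t2 |b8|22|14|81|b8|8d|14|37|

RES = [0xb8, 0x22, 0x14, 0x81, 0xb8, 0x8d, 0x14, 0x37]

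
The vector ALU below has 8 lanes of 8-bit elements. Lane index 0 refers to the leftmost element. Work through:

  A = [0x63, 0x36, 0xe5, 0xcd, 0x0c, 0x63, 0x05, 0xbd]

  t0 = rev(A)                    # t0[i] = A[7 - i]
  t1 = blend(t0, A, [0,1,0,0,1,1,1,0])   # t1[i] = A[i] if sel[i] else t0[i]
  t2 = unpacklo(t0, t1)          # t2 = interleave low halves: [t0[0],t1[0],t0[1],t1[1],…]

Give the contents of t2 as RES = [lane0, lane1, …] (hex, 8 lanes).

RES = [0xbd, 0xbd, 0x05, 0x36, 0x63, 0x63, 0x0c, 0x0c]

t0 = [0xbd, 0x05, 0x63, 0x0c, 0xcd, 0xe5, 0x36, 0x63]
t1 = [0xbd, 0x36, 0x63, 0x0c, 0x0c, 0x63, 0x05, 0x63]
t2 = [0xbd, 0xbd, 0x05, 0x36, 0x63, 0x63, 0x0c, 0x0c]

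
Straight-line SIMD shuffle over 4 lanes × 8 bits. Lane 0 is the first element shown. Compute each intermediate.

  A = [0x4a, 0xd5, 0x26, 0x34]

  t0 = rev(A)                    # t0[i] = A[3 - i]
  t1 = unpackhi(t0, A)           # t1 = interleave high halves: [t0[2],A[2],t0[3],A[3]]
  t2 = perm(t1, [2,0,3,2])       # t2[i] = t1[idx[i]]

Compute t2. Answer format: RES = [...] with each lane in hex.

  t0: 34 26 d5 4a
  t1: d5 26 4a 34
  t2: 4a d5 34 4a

RES = [0x4a, 0xd5, 0x34, 0x4a]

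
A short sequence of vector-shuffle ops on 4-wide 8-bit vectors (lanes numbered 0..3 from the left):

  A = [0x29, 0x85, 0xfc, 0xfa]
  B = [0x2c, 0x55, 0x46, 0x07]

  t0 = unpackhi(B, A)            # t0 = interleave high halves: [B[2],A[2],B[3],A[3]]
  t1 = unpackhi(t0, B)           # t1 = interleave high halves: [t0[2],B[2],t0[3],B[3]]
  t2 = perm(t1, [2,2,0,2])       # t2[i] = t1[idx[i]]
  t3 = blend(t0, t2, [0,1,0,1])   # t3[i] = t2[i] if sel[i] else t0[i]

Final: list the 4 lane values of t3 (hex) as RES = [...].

RES = [ 0x46  0xfa  0x07  0xfa ]

→ t0 |46|fc|07|fa|
→ t1 |07|46|fa|07|
→ t2 |fa|fa|07|fa|
→ t3 |46|fa|07|fa|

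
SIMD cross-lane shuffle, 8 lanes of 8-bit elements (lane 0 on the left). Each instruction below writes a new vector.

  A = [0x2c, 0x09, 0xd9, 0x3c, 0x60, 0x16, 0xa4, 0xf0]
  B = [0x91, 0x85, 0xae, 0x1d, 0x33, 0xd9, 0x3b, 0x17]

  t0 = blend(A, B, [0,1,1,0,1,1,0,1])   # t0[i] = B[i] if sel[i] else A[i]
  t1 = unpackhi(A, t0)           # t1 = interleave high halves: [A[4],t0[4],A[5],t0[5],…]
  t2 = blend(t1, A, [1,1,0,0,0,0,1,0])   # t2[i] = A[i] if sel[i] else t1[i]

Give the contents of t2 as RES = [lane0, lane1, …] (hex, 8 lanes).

  t0: 2c 85 ae 3c 33 d9 a4 17
  t1: 60 33 16 d9 a4 a4 f0 17
  t2: 2c 09 16 d9 a4 a4 a4 17

RES = [ 0x2c  0x09  0x16  0xd9  0xa4  0xa4  0xa4  0x17 ]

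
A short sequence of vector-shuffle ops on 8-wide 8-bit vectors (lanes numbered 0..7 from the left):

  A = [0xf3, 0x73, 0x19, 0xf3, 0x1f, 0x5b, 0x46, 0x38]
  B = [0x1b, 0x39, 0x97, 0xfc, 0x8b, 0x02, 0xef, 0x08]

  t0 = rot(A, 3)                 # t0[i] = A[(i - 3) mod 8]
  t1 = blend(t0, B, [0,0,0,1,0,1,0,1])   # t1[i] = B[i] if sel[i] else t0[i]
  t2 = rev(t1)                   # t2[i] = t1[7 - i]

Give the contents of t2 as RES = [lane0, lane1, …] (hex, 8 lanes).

t0 = [0x5b, 0x46, 0x38, 0xf3, 0x73, 0x19, 0xf3, 0x1f]
t1 = [0x5b, 0x46, 0x38, 0xfc, 0x73, 0x02, 0xf3, 0x08]
t2 = [0x08, 0xf3, 0x02, 0x73, 0xfc, 0x38, 0x46, 0x5b]

RES = [ 0x08  0xf3  0x02  0x73  0xfc  0x38  0x46  0x5b ]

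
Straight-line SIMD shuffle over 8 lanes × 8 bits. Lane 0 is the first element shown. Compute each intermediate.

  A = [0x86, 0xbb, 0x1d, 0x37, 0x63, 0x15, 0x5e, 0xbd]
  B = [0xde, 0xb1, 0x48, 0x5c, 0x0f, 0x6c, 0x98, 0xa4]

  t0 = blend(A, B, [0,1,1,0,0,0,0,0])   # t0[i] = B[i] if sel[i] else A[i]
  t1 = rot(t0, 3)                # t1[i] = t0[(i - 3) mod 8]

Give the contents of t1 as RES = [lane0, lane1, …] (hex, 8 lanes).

t0 = [0x86, 0xb1, 0x48, 0x37, 0x63, 0x15, 0x5e, 0xbd]
t1 = [0x15, 0x5e, 0xbd, 0x86, 0xb1, 0x48, 0x37, 0x63]

RES = [ 0x15  0x5e  0xbd  0x86  0xb1  0x48  0x37  0x63 ]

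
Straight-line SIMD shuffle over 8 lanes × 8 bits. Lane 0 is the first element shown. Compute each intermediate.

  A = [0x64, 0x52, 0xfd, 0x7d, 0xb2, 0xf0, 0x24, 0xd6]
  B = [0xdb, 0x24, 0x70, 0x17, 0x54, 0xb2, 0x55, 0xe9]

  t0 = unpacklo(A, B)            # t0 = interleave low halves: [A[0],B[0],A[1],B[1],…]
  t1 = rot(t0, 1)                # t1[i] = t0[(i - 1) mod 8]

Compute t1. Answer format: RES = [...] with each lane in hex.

  t0: 64 db 52 24 fd 70 7d 17
  t1: 17 64 db 52 24 fd 70 7d

RES = [0x17, 0x64, 0xdb, 0x52, 0x24, 0xfd, 0x70, 0x7d]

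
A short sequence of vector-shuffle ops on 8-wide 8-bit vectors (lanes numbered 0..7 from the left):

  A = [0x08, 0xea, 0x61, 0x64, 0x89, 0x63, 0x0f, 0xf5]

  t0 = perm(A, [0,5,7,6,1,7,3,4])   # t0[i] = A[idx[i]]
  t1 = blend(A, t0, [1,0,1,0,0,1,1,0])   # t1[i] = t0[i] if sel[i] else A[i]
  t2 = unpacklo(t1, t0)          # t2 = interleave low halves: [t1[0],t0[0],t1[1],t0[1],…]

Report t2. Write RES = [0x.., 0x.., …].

t0 = [0x08, 0x63, 0xf5, 0x0f, 0xea, 0xf5, 0x64, 0x89]
t1 = [0x08, 0xea, 0xf5, 0x64, 0x89, 0xf5, 0x64, 0xf5]
t2 = [0x08, 0x08, 0xea, 0x63, 0xf5, 0xf5, 0x64, 0x0f]

RES = [ 0x08  0x08  0xea  0x63  0xf5  0xf5  0x64  0x0f ]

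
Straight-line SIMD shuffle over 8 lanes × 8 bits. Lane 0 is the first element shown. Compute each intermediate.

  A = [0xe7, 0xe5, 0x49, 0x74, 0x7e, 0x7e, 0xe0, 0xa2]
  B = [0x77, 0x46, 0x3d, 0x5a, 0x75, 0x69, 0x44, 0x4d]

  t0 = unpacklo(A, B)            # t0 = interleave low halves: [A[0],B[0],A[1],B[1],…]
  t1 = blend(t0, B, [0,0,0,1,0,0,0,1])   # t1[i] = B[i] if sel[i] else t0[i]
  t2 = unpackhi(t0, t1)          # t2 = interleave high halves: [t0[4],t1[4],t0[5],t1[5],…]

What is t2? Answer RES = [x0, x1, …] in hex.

→ t0 |e7|77|e5|46|49|3d|74|5a|
→ t1 |e7|77|e5|5a|49|3d|74|4d|
→ t2 |49|49|3d|3d|74|74|5a|4d|

RES = [0x49, 0x49, 0x3d, 0x3d, 0x74, 0x74, 0x5a, 0x4d]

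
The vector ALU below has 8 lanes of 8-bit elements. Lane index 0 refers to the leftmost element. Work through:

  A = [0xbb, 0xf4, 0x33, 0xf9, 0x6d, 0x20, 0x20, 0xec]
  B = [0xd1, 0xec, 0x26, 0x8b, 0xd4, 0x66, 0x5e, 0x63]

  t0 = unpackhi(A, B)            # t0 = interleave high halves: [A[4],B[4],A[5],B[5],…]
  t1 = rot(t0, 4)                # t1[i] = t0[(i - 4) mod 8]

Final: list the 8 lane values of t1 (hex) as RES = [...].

RES = [0x20, 0x5e, 0xec, 0x63, 0x6d, 0xd4, 0x20, 0x66]

t0 = [0x6d, 0xd4, 0x20, 0x66, 0x20, 0x5e, 0xec, 0x63]
t1 = [0x20, 0x5e, 0xec, 0x63, 0x6d, 0xd4, 0x20, 0x66]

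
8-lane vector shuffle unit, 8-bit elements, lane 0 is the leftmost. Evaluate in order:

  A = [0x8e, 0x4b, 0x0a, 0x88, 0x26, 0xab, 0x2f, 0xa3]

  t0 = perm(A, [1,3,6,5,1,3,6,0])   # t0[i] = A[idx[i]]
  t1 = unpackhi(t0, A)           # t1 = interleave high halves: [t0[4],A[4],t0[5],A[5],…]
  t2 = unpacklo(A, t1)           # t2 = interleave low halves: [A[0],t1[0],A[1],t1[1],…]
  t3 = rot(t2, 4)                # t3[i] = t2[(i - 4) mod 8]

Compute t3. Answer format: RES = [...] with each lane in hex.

  t0: 4b 88 2f ab 4b 88 2f 8e
  t1: 4b 26 88 ab 2f 2f 8e a3
  t2: 8e 4b 4b 26 0a 88 88 ab
  t3: 0a 88 88 ab 8e 4b 4b 26

RES = [0x0a, 0x88, 0x88, 0xab, 0x8e, 0x4b, 0x4b, 0x26]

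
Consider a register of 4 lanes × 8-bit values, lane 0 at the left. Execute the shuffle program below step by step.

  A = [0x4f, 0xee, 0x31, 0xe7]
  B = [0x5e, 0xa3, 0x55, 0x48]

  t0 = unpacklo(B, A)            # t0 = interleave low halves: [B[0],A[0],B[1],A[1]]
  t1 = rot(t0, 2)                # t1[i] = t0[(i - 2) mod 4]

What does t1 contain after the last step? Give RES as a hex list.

RES = [ 0xa3  0xee  0x5e  0x4f ]

→ t0 |5e|4f|a3|ee|
→ t1 |a3|ee|5e|4f|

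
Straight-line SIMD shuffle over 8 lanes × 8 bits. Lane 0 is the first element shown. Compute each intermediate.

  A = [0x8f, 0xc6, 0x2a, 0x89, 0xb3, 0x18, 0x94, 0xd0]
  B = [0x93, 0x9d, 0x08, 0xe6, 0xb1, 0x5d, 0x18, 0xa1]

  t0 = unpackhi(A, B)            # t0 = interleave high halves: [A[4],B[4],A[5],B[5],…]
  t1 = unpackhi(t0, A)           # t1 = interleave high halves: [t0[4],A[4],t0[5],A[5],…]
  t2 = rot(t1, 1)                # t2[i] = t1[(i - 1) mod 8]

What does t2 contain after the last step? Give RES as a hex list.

RES = [ 0xd0  0x94  0xb3  0x18  0x18  0xd0  0x94  0xa1 ]

t0 = [0xb3, 0xb1, 0x18, 0x5d, 0x94, 0x18, 0xd0, 0xa1]
t1 = [0x94, 0xb3, 0x18, 0x18, 0xd0, 0x94, 0xa1, 0xd0]
t2 = [0xd0, 0x94, 0xb3, 0x18, 0x18, 0xd0, 0x94, 0xa1]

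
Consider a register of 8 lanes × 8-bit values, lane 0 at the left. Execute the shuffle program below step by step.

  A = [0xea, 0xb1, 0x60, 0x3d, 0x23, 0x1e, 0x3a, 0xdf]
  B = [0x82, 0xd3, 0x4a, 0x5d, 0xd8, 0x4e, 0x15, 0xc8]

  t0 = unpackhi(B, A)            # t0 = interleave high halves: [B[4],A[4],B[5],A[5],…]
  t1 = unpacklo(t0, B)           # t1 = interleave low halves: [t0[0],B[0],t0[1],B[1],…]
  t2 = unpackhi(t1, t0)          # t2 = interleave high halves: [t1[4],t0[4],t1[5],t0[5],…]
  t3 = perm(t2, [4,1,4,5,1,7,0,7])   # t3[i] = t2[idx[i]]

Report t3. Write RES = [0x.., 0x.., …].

RES = [0x1e, 0x15, 0x1e, 0xc8, 0x15, 0xdf, 0x4e, 0xdf]

  t0: d8 23 4e 1e 15 3a c8 df
  t1: d8 82 23 d3 4e 4a 1e 5d
  t2: 4e 15 4a 3a 1e c8 5d df
  t3: 1e 15 1e c8 15 df 4e df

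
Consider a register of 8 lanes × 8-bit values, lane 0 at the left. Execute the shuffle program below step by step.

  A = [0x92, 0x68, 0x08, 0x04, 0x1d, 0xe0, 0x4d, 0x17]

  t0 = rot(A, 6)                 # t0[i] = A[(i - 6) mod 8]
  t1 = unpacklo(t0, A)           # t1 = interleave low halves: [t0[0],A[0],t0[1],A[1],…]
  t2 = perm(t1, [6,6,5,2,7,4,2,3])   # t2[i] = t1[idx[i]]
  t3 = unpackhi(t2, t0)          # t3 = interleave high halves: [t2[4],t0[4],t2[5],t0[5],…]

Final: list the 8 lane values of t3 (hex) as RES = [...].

  t0: 08 04 1d e0 4d 17 92 68
  t1: 08 92 04 68 1d 08 e0 04
  t2: e0 e0 08 04 04 1d 04 68
  t3: 04 4d 1d 17 04 92 68 68

RES = [ 0x04  0x4d  0x1d  0x17  0x04  0x92  0x68  0x68 ]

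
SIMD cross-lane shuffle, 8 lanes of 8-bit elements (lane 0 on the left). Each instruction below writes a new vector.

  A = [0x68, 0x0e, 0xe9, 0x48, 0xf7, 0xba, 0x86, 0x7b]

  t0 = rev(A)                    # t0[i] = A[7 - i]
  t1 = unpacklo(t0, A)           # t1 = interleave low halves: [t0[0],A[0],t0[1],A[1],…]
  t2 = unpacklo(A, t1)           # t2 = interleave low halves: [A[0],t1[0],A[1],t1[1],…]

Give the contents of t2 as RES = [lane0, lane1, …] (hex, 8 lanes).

t0 = [0x7b, 0x86, 0xba, 0xf7, 0x48, 0xe9, 0x0e, 0x68]
t1 = [0x7b, 0x68, 0x86, 0x0e, 0xba, 0xe9, 0xf7, 0x48]
t2 = [0x68, 0x7b, 0x0e, 0x68, 0xe9, 0x86, 0x48, 0x0e]

RES = [ 0x68  0x7b  0x0e  0x68  0xe9  0x86  0x48  0x0e ]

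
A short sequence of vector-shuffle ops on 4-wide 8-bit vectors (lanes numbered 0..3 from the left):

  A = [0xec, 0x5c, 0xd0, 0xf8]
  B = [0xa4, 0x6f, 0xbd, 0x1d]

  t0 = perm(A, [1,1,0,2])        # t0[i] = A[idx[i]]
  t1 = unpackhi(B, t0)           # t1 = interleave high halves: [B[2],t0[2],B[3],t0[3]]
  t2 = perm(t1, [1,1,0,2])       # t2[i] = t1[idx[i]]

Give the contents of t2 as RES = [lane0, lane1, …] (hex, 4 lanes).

  t0: 5c 5c ec d0
  t1: bd ec 1d d0
  t2: ec ec bd 1d

RES = [0xec, 0xec, 0xbd, 0x1d]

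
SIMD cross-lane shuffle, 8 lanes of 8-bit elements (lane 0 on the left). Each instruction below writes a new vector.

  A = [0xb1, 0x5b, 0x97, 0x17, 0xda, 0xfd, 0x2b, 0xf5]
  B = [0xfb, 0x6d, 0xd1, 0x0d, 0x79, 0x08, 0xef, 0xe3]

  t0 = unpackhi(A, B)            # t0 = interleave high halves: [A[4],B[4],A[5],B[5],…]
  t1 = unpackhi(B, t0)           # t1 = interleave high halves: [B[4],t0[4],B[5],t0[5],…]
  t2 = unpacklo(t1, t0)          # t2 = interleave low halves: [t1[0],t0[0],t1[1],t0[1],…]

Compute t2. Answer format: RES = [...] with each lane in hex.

RES = [ 0x79  0xda  0x2b  0x79  0x08  0xfd  0xef  0x08 ]

  t0: da 79 fd 08 2b ef f5 e3
  t1: 79 2b 08 ef ef f5 e3 e3
  t2: 79 da 2b 79 08 fd ef 08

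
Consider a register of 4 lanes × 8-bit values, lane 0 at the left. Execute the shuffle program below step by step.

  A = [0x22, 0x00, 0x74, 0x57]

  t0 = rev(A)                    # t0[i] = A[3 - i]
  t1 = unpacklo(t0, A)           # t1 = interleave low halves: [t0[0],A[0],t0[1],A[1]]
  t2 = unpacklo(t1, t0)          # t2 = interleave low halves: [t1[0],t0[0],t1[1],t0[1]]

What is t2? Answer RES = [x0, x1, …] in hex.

RES = [0x57, 0x57, 0x22, 0x74]

  t0: 57 74 00 22
  t1: 57 22 74 00
  t2: 57 57 22 74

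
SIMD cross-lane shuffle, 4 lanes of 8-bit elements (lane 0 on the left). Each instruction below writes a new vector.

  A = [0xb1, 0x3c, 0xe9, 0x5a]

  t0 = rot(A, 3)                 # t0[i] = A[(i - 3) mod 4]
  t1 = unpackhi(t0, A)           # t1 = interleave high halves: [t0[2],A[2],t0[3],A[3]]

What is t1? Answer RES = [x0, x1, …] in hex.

RES = [ 0x5a  0xe9  0xb1  0x5a ]

→ t0 |3c|e9|5a|b1|
→ t1 |5a|e9|b1|5a|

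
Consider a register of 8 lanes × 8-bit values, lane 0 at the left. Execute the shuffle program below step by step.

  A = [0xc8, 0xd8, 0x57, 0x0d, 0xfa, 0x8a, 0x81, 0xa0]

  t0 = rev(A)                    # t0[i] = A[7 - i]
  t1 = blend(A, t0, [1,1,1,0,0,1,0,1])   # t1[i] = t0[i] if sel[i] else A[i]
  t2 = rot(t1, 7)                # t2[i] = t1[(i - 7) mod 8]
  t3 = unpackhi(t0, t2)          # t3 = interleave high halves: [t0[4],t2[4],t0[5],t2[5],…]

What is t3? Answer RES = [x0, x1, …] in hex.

t0 = [0xa0, 0x81, 0x8a, 0xfa, 0x0d, 0x57, 0xd8, 0xc8]
t1 = [0xa0, 0x81, 0x8a, 0x0d, 0xfa, 0x57, 0x81, 0xc8]
t2 = [0x81, 0x8a, 0x0d, 0xfa, 0x57, 0x81, 0xc8, 0xa0]
t3 = [0x0d, 0x57, 0x57, 0x81, 0xd8, 0xc8, 0xc8, 0xa0]

RES = [ 0x0d  0x57  0x57  0x81  0xd8  0xc8  0xc8  0xa0 ]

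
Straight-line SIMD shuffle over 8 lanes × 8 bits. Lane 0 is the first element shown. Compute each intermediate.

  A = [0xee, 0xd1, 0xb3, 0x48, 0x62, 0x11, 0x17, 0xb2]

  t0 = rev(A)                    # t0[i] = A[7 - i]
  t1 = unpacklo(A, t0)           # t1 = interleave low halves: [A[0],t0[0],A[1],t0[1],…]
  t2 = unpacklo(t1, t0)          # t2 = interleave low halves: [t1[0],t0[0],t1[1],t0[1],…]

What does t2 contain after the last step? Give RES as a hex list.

  t0: b2 17 11 62 48 b3 d1 ee
  t1: ee b2 d1 17 b3 11 48 62
  t2: ee b2 b2 17 d1 11 17 62

RES = [ 0xee  0xb2  0xb2  0x17  0xd1  0x11  0x17  0x62 ]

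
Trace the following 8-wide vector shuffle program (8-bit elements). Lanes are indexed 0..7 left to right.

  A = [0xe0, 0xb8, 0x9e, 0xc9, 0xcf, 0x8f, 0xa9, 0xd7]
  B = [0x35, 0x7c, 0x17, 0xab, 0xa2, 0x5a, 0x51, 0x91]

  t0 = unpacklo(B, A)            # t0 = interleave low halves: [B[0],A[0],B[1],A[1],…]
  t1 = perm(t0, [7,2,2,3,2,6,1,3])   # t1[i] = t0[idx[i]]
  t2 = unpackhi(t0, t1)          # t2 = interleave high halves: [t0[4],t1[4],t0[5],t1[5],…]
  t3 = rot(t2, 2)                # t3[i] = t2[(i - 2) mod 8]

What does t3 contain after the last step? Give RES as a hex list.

→ t0 |35|e0|7c|b8|17|9e|ab|c9|
→ t1 |c9|7c|7c|b8|7c|ab|e0|b8|
→ t2 |17|7c|9e|ab|ab|e0|c9|b8|
→ t3 |c9|b8|17|7c|9e|ab|ab|e0|

RES = [0xc9, 0xb8, 0x17, 0x7c, 0x9e, 0xab, 0xab, 0xe0]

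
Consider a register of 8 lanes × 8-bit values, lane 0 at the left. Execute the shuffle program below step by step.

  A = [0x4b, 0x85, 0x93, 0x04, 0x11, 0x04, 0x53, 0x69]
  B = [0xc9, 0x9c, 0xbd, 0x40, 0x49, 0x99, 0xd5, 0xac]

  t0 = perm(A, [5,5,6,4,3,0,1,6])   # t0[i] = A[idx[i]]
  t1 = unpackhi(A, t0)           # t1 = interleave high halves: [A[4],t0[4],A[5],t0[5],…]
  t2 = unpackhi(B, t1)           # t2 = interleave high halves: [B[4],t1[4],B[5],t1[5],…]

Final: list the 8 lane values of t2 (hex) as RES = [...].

RES = [ 0x49  0x53  0x99  0x85  0xd5  0x69  0xac  0x53 ]

→ t0 |04|04|53|11|04|4b|85|53|
→ t1 |11|04|04|4b|53|85|69|53|
→ t2 |49|53|99|85|d5|69|ac|53|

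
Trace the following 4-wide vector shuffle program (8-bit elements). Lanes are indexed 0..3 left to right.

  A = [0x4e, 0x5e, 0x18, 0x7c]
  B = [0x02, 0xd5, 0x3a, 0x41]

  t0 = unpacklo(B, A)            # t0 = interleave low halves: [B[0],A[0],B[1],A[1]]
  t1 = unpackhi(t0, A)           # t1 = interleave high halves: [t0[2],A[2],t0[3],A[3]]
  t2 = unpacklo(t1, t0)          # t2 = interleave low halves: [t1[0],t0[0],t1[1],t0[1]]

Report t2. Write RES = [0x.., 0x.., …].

RES = [0xd5, 0x02, 0x18, 0x4e]

→ t0 |02|4e|d5|5e|
→ t1 |d5|18|5e|7c|
→ t2 |d5|02|18|4e|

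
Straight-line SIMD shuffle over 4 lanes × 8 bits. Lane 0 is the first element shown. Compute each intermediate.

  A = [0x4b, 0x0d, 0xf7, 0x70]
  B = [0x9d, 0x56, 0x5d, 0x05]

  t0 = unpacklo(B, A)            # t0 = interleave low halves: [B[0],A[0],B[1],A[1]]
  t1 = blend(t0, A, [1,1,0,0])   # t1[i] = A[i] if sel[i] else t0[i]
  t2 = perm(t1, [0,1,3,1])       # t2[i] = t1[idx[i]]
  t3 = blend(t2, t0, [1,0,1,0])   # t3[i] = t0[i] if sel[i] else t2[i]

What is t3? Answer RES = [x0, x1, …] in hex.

RES = [0x9d, 0x0d, 0x56, 0x0d]

→ t0 |9d|4b|56|0d|
→ t1 |4b|0d|56|0d|
→ t2 |4b|0d|0d|0d|
→ t3 |9d|0d|56|0d|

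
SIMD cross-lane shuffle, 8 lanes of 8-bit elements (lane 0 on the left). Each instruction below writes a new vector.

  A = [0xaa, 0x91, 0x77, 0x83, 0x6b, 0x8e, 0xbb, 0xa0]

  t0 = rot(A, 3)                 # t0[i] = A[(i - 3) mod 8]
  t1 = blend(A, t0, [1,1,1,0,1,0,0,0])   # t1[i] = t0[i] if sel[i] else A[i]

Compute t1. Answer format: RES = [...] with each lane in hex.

RES = [ 0x8e  0xbb  0xa0  0x83  0x91  0x8e  0xbb  0xa0 ]

→ t0 |8e|bb|a0|aa|91|77|83|6b|
→ t1 |8e|bb|a0|83|91|8e|bb|a0|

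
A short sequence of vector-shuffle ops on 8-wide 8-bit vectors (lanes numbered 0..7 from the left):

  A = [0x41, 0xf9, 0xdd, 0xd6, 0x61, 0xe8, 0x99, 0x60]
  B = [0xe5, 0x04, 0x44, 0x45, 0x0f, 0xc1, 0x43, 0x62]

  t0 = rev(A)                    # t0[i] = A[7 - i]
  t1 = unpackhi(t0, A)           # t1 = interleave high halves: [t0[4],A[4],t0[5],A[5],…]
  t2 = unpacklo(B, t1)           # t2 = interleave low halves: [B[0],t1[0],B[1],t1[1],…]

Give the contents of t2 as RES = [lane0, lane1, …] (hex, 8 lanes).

  t0: 60 99 e8 61 d6 dd f9 41
  t1: d6 61 dd e8 f9 99 41 60
  t2: e5 d6 04 61 44 dd 45 e8

RES = [ 0xe5  0xd6  0x04  0x61  0x44  0xdd  0x45  0xe8 ]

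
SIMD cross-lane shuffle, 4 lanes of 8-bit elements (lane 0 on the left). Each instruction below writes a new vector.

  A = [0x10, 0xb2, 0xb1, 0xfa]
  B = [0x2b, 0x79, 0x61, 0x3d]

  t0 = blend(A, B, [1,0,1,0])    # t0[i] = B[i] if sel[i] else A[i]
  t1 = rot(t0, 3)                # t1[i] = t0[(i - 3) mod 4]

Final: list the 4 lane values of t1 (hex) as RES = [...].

RES = [ 0xb2  0x61  0xfa  0x2b ]

t0 = [0x2b, 0xb2, 0x61, 0xfa]
t1 = [0xb2, 0x61, 0xfa, 0x2b]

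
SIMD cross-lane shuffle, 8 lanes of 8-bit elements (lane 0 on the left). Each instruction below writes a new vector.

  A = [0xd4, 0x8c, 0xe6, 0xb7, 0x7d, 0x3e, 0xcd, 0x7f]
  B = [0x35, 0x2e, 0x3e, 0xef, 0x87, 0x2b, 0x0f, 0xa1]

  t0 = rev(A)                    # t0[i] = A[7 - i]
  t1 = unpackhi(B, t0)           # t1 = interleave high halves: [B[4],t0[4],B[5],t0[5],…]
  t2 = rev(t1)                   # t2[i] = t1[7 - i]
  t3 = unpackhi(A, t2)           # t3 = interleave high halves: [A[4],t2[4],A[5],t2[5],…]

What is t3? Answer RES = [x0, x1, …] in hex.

RES = [0x7d, 0xe6, 0x3e, 0x2b, 0xcd, 0xb7, 0x7f, 0x87]

t0 = [0x7f, 0xcd, 0x3e, 0x7d, 0xb7, 0xe6, 0x8c, 0xd4]
t1 = [0x87, 0xb7, 0x2b, 0xe6, 0x0f, 0x8c, 0xa1, 0xd4]
t2 = [0xd4, 0xa1, 0x8c, 0x0f, 0xe6, 0x2b, 0xb7, 0x87]
t3 = [0x7d, 0xe6, 0x3e, 0x2b, 0xcd, 0xb7, 0x7f, 0x87]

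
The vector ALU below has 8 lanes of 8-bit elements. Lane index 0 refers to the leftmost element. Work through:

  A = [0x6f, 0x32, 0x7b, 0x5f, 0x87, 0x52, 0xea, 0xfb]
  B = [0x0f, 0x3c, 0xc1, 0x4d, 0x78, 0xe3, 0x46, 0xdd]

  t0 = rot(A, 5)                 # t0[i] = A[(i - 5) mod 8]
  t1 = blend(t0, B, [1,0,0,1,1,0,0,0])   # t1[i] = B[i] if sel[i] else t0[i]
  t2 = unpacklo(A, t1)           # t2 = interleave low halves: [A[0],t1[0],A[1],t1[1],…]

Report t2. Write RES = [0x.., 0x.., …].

  t0: 5f 87 52 ea fb 6f 32 7b
  t1: 0f 87 52 4d 78 6f 32 7b
  t2: 6f 0f 32 87 7b 52 5f 4d

RES = [0x6f, 0x0f, 0x32, 0x87, 0x7b, 0x52, 0x5f, 0x4d]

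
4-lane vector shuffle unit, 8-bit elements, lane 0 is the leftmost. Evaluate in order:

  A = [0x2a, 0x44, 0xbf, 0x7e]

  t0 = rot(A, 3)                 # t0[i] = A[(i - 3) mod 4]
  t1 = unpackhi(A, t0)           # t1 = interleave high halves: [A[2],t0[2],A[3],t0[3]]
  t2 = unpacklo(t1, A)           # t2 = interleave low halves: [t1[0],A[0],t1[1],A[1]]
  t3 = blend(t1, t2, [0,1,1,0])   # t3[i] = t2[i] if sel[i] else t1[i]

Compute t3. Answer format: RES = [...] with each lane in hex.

t0 = [0x44, 0xbf, 0x7e, 0x2a]
t1 = [0xbf, 0x7e, 0x7e, 0x2a]
t2 = [0xbf, 0x2a, 0x7e, 0x44]
t3 = [0xbf, 0x2a, 0x7e, 0x2a]

RES = [ 0xbf  0x2a  0x7e  0x2a ]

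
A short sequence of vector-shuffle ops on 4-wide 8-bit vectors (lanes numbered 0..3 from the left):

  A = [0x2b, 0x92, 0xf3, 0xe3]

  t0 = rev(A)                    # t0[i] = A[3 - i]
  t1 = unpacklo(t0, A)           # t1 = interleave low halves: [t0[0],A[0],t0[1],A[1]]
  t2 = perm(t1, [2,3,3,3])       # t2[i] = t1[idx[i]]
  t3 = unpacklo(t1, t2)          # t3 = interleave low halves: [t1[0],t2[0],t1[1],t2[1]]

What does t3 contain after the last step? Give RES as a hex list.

RES = [ 0xe3  0xf3  0x2b  0x92 ]

t0 = [0xe3, 0xf3, 0x92, 0x2b]
t1 = [0xe3, 0x2b, 0xf3, 0x92]
t2 = [0xf3, 0x92, 0x92, 0x92]
t3 = [0xe3, 0xf3, 0x2b, 0x92]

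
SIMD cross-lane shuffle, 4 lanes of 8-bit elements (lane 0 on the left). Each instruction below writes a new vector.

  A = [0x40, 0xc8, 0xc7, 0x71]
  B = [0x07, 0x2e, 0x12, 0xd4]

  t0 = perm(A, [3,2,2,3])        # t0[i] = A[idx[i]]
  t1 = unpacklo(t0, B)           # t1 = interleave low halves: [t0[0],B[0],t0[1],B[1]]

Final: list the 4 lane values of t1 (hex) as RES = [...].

RES = [ 0x71  0x07  0xc7  0x2e ]

→ t0 |71|c7|c7|71|
→ t1 |71|07|c7|2e|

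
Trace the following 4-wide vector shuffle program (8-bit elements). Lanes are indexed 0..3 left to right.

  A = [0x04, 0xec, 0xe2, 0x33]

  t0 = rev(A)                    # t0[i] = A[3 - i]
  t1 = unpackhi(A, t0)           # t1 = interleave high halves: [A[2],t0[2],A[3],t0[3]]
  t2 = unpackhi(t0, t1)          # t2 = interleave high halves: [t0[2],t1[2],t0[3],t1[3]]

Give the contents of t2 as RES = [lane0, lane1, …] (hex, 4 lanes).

t0 = [0x33, 0xe2, 0xec, 0x04]
t1 = [0xe2, 0xec, 0x33, 0x04]
t2 = [0xec, 0x33, 0x04, 0x04]

RES = [0xec, 0x33, 0x04, 0x04]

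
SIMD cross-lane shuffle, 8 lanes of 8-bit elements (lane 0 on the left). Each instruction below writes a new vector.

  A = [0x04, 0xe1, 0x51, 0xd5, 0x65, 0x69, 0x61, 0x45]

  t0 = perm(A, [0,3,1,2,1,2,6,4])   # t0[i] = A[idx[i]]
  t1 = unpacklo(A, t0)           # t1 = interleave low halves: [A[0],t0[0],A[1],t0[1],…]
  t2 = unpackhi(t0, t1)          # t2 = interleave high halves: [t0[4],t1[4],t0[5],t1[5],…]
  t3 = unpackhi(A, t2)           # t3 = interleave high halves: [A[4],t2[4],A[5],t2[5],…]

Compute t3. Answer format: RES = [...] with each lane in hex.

RES = [ 0x65  0x61  0x69  0xd5  0x61  0x65  0x45  0x51 ]

t0 = [0x04, 0xd5, 0xe1, 0x51, 0xe1, 0x51, 0x61, 0x65]
t1 = [0x04, 0x04, 0xe1, 0xd5, 0x51, 0xe1, 0xd5, 0x51]
t2 = [0xe1, 0x51, 0x51, 0xe1, 0x61, 0xd5, 0x65, 0x51]
t3 = [0x65, 0x61, 0x69, 0xd5, 0x61, 0x65, 0x45, 0x51]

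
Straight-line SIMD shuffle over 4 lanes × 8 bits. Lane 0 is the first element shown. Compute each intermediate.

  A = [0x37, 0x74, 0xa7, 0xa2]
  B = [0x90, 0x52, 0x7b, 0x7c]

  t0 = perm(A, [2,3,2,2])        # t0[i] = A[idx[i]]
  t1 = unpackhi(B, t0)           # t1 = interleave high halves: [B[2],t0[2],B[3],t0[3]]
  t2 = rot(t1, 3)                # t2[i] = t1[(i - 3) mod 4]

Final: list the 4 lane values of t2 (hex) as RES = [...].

→ t0 |a7|a2|a7|a7|
→ t1 |7b|a7|7c|a7|
→ t2 |a7|7c|a7|7b|

RES = [ 0xa7  0x7c  0xa7  0x7b ]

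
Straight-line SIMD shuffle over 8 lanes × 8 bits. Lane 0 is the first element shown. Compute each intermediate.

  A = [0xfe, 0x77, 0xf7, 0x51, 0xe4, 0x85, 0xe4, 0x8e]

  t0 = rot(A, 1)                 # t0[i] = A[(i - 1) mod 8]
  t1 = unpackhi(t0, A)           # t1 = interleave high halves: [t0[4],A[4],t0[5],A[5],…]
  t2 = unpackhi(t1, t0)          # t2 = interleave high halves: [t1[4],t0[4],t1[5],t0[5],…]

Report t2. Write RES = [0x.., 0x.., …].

t0 = [0x8e, 0xfe, 0x77, 0xf7, 0x51, 0xe4, 0x85, 0xe4]
t1 = [0x51, 0xe4, 0xe4, 0x85, 0x85, 0xe4, 0xe4, 0x8e]
t2 = [0x85, 0x51, 0xe4, 0xe4, 0xe4, 0x85, 0x8e, 0xe4]

RES = [0x85, 0x51, 0xe4, 0xe4, 0xe4, 0x85, 0x8e, 0xe4]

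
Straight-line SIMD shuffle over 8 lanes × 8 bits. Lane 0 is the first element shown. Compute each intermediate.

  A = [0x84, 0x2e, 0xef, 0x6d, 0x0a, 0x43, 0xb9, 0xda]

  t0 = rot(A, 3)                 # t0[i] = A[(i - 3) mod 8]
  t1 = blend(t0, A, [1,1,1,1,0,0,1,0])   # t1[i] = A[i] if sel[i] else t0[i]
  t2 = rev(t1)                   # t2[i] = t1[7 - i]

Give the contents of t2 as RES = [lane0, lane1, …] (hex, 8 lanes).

  t0: 43 b9 da 84 2e ef 6d 0a
  t1: 84 2e ef 6d 2e ef b9 0a
  t2: 0a b9 ef 2e 6d ef 2e 84

RES = [0x0a, 0xb9, 0xef, 0x2e, 0x6d, 0xef, 0x2e, 0x84]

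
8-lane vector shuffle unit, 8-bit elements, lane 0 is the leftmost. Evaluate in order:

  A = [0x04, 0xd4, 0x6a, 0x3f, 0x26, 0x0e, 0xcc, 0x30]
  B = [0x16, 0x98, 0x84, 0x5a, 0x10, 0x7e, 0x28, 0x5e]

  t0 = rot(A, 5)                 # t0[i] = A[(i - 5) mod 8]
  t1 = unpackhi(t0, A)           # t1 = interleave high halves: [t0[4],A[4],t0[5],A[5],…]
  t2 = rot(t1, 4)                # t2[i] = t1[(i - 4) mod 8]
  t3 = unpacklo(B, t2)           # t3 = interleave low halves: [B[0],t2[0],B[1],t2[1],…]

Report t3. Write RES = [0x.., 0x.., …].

  t0: 3f 26 0e cc 30 04 d4 6a
  t1: 30 26 04 0e d4 cc 6a 30
  t2: d4 cc 6a 30 30 26 04 0e
  t3: 16 d4 98 cc 84 6a 5a 30

RES = [ 0x16  0xd4  0x98  0xcc  0x84  0x6a  0x5a  0x30 ]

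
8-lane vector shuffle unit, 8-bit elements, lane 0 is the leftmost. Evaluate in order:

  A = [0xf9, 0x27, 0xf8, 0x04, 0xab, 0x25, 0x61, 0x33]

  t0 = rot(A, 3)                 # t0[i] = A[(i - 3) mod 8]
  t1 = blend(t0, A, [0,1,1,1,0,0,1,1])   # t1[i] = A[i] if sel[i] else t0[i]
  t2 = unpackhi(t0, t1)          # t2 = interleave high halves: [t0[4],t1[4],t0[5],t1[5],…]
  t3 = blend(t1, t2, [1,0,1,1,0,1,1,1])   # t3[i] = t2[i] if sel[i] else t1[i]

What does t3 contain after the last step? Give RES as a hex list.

RES = [ 0x27  0x27  0xf8  0xf8  0x27  0x61  0xab  0x33 ]

  t0: 25 61 33 f9 27 f8 04 ab
  t1: 25 27 f8 04 27 f8 61 33
  t2: 27 27 f8 f8 04 61 ab 33
  t3: 27 27 f8 f8 27 61 ab 33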